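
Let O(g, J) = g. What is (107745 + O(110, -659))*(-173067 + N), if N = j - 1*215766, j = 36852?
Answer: -37962910755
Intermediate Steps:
N = -178914 (N = 36852 - 1*215766 = 36852 - 215766 = -178914)
(107745 + O(110, -659))*(-173067 + N) = (107745 + 110)*(-173067 - 178914) = 107855*(-351981) = -37962910755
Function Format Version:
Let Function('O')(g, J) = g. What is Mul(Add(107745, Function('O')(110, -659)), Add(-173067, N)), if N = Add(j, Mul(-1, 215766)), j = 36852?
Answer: -37962910755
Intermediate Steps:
N = -178914 (N = Add(36852, Mul(-1, 215766)) = Add(36852, -215766) = -178914)
Mul(Add(107745, Function('O')(110, -659)), Add(-173067, N)) = Mul(Add(107745, 110), Add(-173067, -178914)) = Mul(107855, -351981) = -37962910755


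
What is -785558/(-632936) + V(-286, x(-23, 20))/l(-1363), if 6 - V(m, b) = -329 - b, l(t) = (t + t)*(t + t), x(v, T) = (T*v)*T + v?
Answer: 11950646855/9638105572 ≈ 1.2399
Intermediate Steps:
x(v, T) = v + v*T**2 (x(v, T) = v*T**2 + v = v + v*T**2)
l(t) = 4*t**2 (l(t) = (2*t)*(2*t) = 4*t**2)
V(m, b) = 335 + b (V(m, b) = 6 - (-329 - b) = 6 + (329 + b) = 335 + b)
-785558/(-632936) + V(-286, x(-23, 20))/l(-1363) = -785558/(-632936) + (335 - 23*(1 + 20**2))/((4*(-1363)**2)) = -785558*(-1/632936) + (335 - 23*(1 + 400))/((4*1857769)) = 6439/5188 + (335 - 23*401)/7431076 = 6439/5188 + (335 - 9223)*(1/7431076) = 6439/5188 - 8888*1/7431076 = 6439/5188 - 2222/1857769 = 11950646855/9638105572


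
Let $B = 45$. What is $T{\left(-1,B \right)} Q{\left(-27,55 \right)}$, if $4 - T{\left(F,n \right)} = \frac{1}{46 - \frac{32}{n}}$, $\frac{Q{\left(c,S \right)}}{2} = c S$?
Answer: $- \frac{12038895}{1019} \approx -11814.0$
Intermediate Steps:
$Q{\left(c,S \right)} = 2 S c$ ($Q{\left(c,S \right)} = 2 c S = 2 S c$)
$T{\left(F,n \right)} = 4 - \frac{1}{46 - \frac{32}{n}}$
$T{\left(-1,B \right)} Q{\left(-27,55 \right)} = \frac{-128 + 183 \cdot 45}{2 \left(-16 + 23 \cdot 45\right)} 2 \cdot 55 \left(-27\right) = \frac{-128 + 8235}{2 \left(-16 + 1035\right)} \left(-2970\right) = \frac{1}{2} \cdot \frac{1}{1019} \cdot 8107 \left(-2970\right) = \frac{8107}{2038} \left(-2970\right) = - \frac{12038895}{1019}$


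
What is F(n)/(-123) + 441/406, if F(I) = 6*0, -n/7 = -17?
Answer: 63/58 ≈ 1.0862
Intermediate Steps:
n = 119 (n = -7*(-17) = 119)
F(I) = 0
F(n)/(-123) + 441/406 = 0/(-123) + 441/406 = 0*(-1/123) + 441*(1/406) = 0 + 63/58 = 63/58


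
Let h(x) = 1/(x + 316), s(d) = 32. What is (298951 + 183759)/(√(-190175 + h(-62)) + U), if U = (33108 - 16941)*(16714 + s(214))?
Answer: 737646054731864/413715939177122941 - 96542*I*√1363258894/1241147817531368823 ≈ 0.001783 - 2.872e-9*I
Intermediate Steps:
h(x) = 1/(316 + x)
U = 270732582 (U = (33108 - 16941)*(16714 + 32) = 16167*16746 = 270732582)
(298951 + 183759)/(√(-190175 + h(-62)) + U) = (298951 + 183759)/(√(-190175 + 1/(316 - 62)) + 270732582) = 482710/(√(-190175 + 1/254) + 270732582) = 482710/(√(-48304449/254) + 270732582) = 482710/(3*I*√1363258894/254 + 270732582) = 482710/(270732582 + 3*I*√1363258894/254)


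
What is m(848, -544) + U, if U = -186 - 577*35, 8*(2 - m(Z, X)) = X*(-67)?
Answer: -24935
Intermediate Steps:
m(Z, X) = 2 + 67*X/8 (m(Z, X) = 2 - X*(-67)/8 = 2 - (-67)*X/8 = 2 + 67*X/8)
U = -20381 (U = -186 - 20195 = -20381)
m(848, -544) + U = (2 + (67/8)*(-544)) - 20381 = (2 - 4556) - 20381 = -4554 - 20381 = -24935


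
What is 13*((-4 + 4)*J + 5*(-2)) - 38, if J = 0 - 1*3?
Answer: -168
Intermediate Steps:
J = -3 (J = 0 - 3 = -3)
13*((-4 + 4)*J + 5*(-2)) - 38 = 13*((-4 + 4)*(-3) + 5*(-2)) - 38 = 13*(0*(-3) - 10) - 38 = 13*(0 - 10) - 38 = 13*(-10) - 38 = -130 - 38 = -168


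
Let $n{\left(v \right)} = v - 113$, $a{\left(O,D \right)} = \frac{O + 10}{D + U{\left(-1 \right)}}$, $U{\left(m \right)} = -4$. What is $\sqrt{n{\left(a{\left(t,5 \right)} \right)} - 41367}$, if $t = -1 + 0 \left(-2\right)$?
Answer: $i \sqrt{41471} \approx 203.64 i$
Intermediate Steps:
$t = -1$ ($t = -1 + 0 = -1$)
$a{\left(O,D \right)} = \frac{10 + O}{-4 + D}$ ($a{\left(O,D \right)} = \frac{O + 10}{D - 4} = \frac{10 + O}{-4 + D}$)
$n{\left(v \right)} = -113 + v$ ($n{\left(v \right)} = v - 113 = -113 + v$)
$\sqrt{n{\left(a{\left(t,5 \right)} \right)} - 41367} = \sqrt{\left(-113 + \frac{10 - 1}{-4 + 5}\right) - 41367} = \sqrt{\left(-113 + 1^{-1} \cdot 9\right) - 41367} = \sqrt{\left(-113 + 1 \cdot 9\right) - 41367} = \sqrt{\left(-113 + 9\right) - 41367} = \sqrt{-104 - 41367} = \sqrt{-41471} = i \sqrt{41471}$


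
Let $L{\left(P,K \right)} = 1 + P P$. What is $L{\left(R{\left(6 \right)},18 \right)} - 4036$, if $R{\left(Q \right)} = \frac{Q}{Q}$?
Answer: $-4034$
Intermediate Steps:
$R{\left(Q \right)} = 1$
$L{\left(P,K \right)} = 1 + P^{2}$
$L{\left(R{\left(6 \right)},18 \right)} - 4036 = \left(1 + 1^{2}\right) - 4036 = \left(1 + 1\right) - 4036 = 2 - 4036 = -4034$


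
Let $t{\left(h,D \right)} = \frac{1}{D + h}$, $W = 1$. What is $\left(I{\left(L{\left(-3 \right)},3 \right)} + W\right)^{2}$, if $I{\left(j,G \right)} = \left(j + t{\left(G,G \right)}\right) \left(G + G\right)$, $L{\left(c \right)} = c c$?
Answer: $3136$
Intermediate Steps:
$L{\left(c \right)} = c^{2}$
$I{\left(j,G \right)} = 2 G \left(j + \frac{1}{2 G}\right)$ ($I{\left(j,G \right)} = \left(j + \frac{1}{G + G}\right) \left(G + G\right) = \left(j + \frac{1}{2 G}\right) 2 G = 2 G \left(j + \frac{1}{2 G}\right)$)
$\left(I{\left(L{\left(-3 \right)},3 \right)} + W\right)^{2} = \left(\left(1 + 2 \cdot 3 \left(-3\right)^{2}\right) + 1\right)^{2} = \left(\left(1 + 2 \cdot 3 \cdot 9\right) + 1\right)^{2} = \left(\left(1 + 54\right) + 1\right)^{2} = \left(55 + 1\right)^{2} = 56^{2} = 3136$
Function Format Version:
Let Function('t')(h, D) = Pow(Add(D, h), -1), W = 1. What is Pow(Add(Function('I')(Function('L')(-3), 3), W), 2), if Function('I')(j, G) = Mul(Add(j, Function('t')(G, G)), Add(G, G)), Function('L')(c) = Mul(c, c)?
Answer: 3136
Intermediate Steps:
Function('L')(c) = Pow(c, 2)
Function('I')(j, G) = Mul(2, G, Add(j, Mul(Rational(1, 2), Pow(G, -1)))) (Function('I')(j, G) = Mul(Add(j, Pow(Add(G, G), -1)), Add(G, G)) = Mul(Add(j, Pow(Mul(2, G), -1)), Mul(2, G)) = Mul(Add(j, Mul(Rational(1, 2), Pow(G, -1))), Mul(2, G)) = Mul(2, G, Add(j, Mul(Rational(1, 2), Pow(G, -1)))))
Pow(Add(Function('I')(Function('L')(-3), 3), W), 2) = Pow(Add(Add(1, Mul(2, 3, Pow(-3, 2))), 1), 2) = Pow(Add(Add(1, Mul(2, 3, 9)), 1), 2) = Pow(Add(Add(1, 54), 1), 2) = Pow(Add(55, 1), 2) = Pow(56, 2) = 3136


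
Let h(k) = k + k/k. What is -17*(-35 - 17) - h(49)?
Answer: 834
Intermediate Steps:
h(k) = 1 + k (h(k) = k + 1 = 1 + k)
-17*(-35 - 17) - h(49) = -17*(-35 - 17) - (1 + 49) = -17*(-52) - 1*50 = 884 - 50 = 834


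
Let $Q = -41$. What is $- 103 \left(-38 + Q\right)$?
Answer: $8137$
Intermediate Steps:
$- 103 \left(-38 + Q\right) = - 103 \left(-38 - 41\right) = \left(-103\right) \left(-79\right) = 8137$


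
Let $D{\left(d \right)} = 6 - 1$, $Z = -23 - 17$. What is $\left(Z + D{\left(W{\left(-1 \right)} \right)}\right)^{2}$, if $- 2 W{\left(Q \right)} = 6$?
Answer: $1225$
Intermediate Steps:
$W{\left(Q \right)} = -3$ ($W{\left(Q \right)} = \left(- \frac{1}{2}\right) 6 = -3$)
$Z = -40$ ($Z = -23 - 17 = -40$)
$D{\left(d \right)} = 5$ ($D{\left(d \right)} = 6 - 1 = 5$)
$\left(Z + D{\left(W{\left(-1 \right)} \right)}\right)^{2} = \left(-40 + 5\right)^{2} = \left(-35\right)^{2} = 1225$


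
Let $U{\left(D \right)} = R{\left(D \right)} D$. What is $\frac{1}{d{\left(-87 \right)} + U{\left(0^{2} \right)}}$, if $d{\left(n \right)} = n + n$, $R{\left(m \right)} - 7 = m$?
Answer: $- \frac{1}{174} \approx -0.0057471$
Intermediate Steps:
$R{\left(m \right)} = 7 + m$
$d{\left(n \right)} = 2 n$
$U{\left(D \right)} = D \left(7 + D\right)$ ($U{\left(D \right)} = \left(7 + D\right) D = D \left(7 + D\right)$)
$\frac{1}{d{\left(-87 \right)} + U{\left(0^{2} \right)}} = \frac{1}{2 \left(-87\right) + 0^{2} \left(7 + 0^{2}\right)} = \frac{1}{-174 + 0 \left(7 + 0\right)} = \frac{1}{-174 + 0 \cdot 7} = \frac{1}{-174 + 0} = \frac{1}{-174} = - \frac{1}{174}$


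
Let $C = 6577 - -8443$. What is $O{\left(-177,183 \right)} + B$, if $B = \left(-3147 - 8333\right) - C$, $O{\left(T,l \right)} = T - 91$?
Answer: $-26768$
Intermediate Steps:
$O{\left(T,l \right)} = -91 + T$ ($O{\left(T,l \right)} = T - 91 = -91 + T$)
$C = 15020$ ($C = 6577 + 8443 = 15020$)
$B = -26500$ ($B = \left(-3147 - 8333\right) - 15020 = -11480 - 15020 = -26500$)
$O{\left(-177,183 \right)} + B = \left(-91 - 177\right) - 26500 = -268 - 26500 = -26768$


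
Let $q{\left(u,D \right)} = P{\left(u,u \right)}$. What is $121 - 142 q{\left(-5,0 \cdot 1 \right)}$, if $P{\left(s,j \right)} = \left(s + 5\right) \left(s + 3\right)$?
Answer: $121$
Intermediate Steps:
$P{\left(s,j \right)} = \left(3 + s\right) \left(5 + s\right)$ ($P{\left(s,j \right)} = \left(5 + s\right) \left(3 + s\right) = \left(3 + s\right) \left(5 + s\right)$)
$q{\left(u,D \right)} = 15 + u^{2} + 8 u$
$121 - 142 q{\left(-5,0 \cdot 1 \right)} = 121 - 142 \left(15 + \left(-5\right)^{2} + 8 \left(-5\right)\right) = 121 - 142 \left(15 + 25 - 40\right) = 121 - 0 = 121 + 0 = 121$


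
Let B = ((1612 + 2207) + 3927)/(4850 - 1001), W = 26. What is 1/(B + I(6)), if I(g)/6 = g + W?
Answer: 1283/248918 ≈ 0.0051543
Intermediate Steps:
I(g) = 156 + 6*g (I(g) = 6*(g + 26) = 6*(26 + g) = 156 + 6*g)
B = 2582/1283 (B = (3819 + 3927)/3849 = 7746*(1/3849) = 2582/1283 ≈ 2.0125)
1/(B + I(6)) = 1/(2582/1283 + (156 + 6*6)) = 1/(2582/1283 + (156 + 36)) = 1/(2582/1283 + 192) = 1/(248918/1283) = 1283/248918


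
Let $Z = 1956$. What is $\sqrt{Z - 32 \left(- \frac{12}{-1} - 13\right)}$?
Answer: $2 \sqrt{497} \approx 44.587$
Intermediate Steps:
$\sqrt{Z - 32 \left(- \frac{12}{-1} - 13\right)} = \sqrt{1956 - 32 \left(- \frac{12}{-1} - 13\right)} = \sqrt{1956 - 32 \left(\left(-12\right) \left(-1\right) - 13\right)} = \sqrt{1956 - 32 \left(12 - 13\right)} = \sqrt{1956 - -32} = \sqrt{1956 + 32} = \sqrt{1988} = 2 \sqrt{497}$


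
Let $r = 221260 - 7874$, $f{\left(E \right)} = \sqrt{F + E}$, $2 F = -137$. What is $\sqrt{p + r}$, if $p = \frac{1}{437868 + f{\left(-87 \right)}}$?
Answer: $\sqrt{2} \sqrt{\frac{93434901049 + 106693 i \sqrt{622}}{875736 + i \sqrt{622}}} \approx 461.94 - 7.0879 \cdot 10^{-14} i$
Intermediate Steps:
$F = - \frac{137}{2}$ ($F = \frac{1}{2} \left(-137\right) = - \frac{137}{2} \approx -68.5$)
$f{\left(E \right)} = \sqrt{- \frac{137}{2} + E}$
$r = 213386$ ($r = 221260 - 7874 = 213386$)
$p = \frac{1}{437868 + \frac{i \sqrt{622}}{2}}$ ($p = \frac{1}{437868 + \frac{\sqrt{-274 + 4 \left(-87\right)}}{2}} = \frac{1}{437868 + \frac{\sqrt{-274 - 348}}{2}} = \frac{1}{437868 + \frac{\sqrt{-622}}{2}} = \frac{1}{437868 + \frac{i \sqrt{622}}{2}} \approx 2.2838 \cdot 10^{-6} - 6.5 \cdot 10^{-11} i$)
$\sqrt{p + r} = \sqrt{\left(\frac{875736}{383456771159} - \frac{i \sqrt{622}}{383456771159}\right) + 213386} = \sqrt{\frac{81824306571410110}{383456771159} - \frac{i \sqrt{622}}{383456771159}}$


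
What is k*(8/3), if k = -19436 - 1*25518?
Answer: -359632/3 ≈ -1.1988e+5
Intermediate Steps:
k = -44954 (k = -19436 - 25518 = -44954)
k*(8/3) = -359632/3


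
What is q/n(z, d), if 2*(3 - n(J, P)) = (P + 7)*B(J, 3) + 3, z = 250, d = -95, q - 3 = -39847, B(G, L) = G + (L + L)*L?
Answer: -79688/23587 ≈ -3.3785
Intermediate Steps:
B(G, L) = G + 2*L**2 (B(G, L) = G + (2*L)*L = G + 2*L**2)
q = -39844 (q = 3 - 39847 = -39844)
n(J, P) = 3/2 - (7 + P)*(18 + J)/2 (n(J, P) = 3 - ((P + 7)*(J + 2*3**2) + 3)/2 = 3 - ((7 + P)*(J + 2*9) + 3)/2 = 3 - ((7 + P)*(J + 18) + 3)/2 = 3 - ((7 + P)*(18 + J) + 3)/2 = 3 - (3 + (7 + P)*(18 + J))/2 = 3 + (-3/2 - (7 + P)*(18 + J)/2) = 3/2 - (7 + P)*(18 + J)/2)
q/n(z, d) = -39844/(-123/2 - 7/2*250 - 1/2*(-95)*(18 + 250)) = -39844/(-123/2 - 875 - 1/2*(-95)*268) = -39844/(-123/2 - 875 + 12730) = -39844/23587/2 = -39844*2/23587 = -79688/23587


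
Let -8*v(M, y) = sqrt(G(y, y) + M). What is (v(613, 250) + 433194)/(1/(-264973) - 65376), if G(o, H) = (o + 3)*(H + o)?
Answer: -114784713762/17322874849 + 264973*sqrt(127113)/138582998792 ≈ -6.6255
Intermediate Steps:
G(o, H) = (3 + o)*(H + o)
v(M, y) = -sqrt(M + 2*y**2 + 6*y)/8 (v(M, y) = -sqrt((y**2 + 3*y + 3*y + y*y) + M)/8 = -sqrt((y**2 + 3*y + 3*y + y**2) + M)/8 = -sqrt((2*y**2 + 6*y) + M)/8 = -sqrt(M + 2*y**2 + 6*y)/8)
(v(613, 250) + 433194)/(1/(-264973) - 65376) = (-sqrt(613 + 2*250**2 + 6*250)/8 + 433194)/(1/(-264973) - 65376) = (-sqrt(613 + 2*62500 + 1500)/8 + 433194)/(-1/264973 - 65376) = (-sqrt(613 + 125000 + 1500)/8 + 433194)/(-17322874849/264973) = (-sqrt(127113)/8 + 433194)*(-264973/17322874849) = (433194 - sqrt(127113)/8)*(-264973/17322874849) = -114784713762/17322874849 + 264973*sqrt(127113)/138582998792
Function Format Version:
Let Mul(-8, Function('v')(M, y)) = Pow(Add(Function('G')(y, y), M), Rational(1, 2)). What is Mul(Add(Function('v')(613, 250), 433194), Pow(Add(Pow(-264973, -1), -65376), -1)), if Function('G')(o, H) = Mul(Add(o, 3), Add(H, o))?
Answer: Add(Rational(-114784713762, 17322874849), Mul(Rational(264973, 138582998792), Pow(127113, Rational(1, 2)))) ≈ -6.6255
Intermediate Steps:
Function('G')(o, H) = Mul(Add(3, o), Add(H, o))
Function('v')(M, y) = Mul(Rational(-1, 8), Pow(Add(M, Mul(2, Pow(y, 2)), Mul(6, y)), Rational(1, 2))) (Function('v')(M, y) = Mul(Rational(-1, 8), Pow(Add(Add(Pow(y, 2), Mul(3, y), Mul(3, y), Mul(y, y)), M), Rational(1, 2))) = Mul(Rational(-1, 8), Pow(Add(Add(Pow(y, 2), Mul(3, y), Mul(3, y), Pow(y, 2)), M), Rational(1, 2))) = Mul(Rational(-1, 8), Pow(Add(Add(Mul(2, Pow(y, 2)), Mul(6, y)), M), Rational(1, 2))) = Mul(Rational(-1, 8), Pow(Add(M, Mul(2, Pow(y, 2)), Mul(6, y)), Rational(1, 2))))
Mul(Add(Function('v')(613, 250), 433194), Pow(Add(Pow(-264973, -1), -65376), -1)) = Mul(Add(Mul(Rational(-1, 8), Pow(Add(613, Mul(2, Pow(250, 2)), Mul(6, 250)), Rational(1, 2))), 433194), Pow(Add(Pow(-264973, -1), -65376), -1)) = Mul(Add(Mul(Rational(-1, 8), Pow(Add(613, Mul(2, 62500), 1500), Rational(1, 2))), 433194), Pow(Add(Rational(-1, 264973), -65376), -1)) = Mul(Add(Mul(Rational(-1, 8), Pow(Add(613, 125000, 1500), Rational(1, 2))), 433194), Pow(Rational(-17322874849, 264973), -1)) = Mul(Add(Mul(Rational(-1, 8), Pow(127113, Rational(1, 2))), 433194), Rational(-264973, 17322874849)) = Mul(Add(433194, Mul(Rational(-1, 8), Pow(127113, Rational(1, 2)))), Rational(-264973, 17322874849)) = Add(Rational(-114784713762, 17322874849), Mul(Rational(264973, 138582998792), Pow(127113, Rational(1, 2))))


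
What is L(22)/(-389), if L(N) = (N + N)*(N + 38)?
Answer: -2640/389 ≈ -6.7866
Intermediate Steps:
L(N) = 2*N*(38 + N) (L(N) = (2*N)*(38 + N) = 2*N*(38 + N))
L(22)/(-389) = (2*22*(38 + 22))/(-389) = (2*22*60)*(-1/389) = 2640*(-1/389) = -2640/389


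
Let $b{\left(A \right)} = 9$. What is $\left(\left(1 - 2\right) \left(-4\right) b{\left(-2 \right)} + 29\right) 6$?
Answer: $390$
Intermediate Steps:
$\left(\left(1 - 2\right) \left(-4\right) b{\left(-2 \right)} + 29\right) 6 = \left(\left(1 - 2\right) \left(-4\right) 9 + 29\right) 6 = \left(\left(-1\right) \left(-4\right) 9 + 29\right) 6 = \left(4 \cdot 9 + 29\right) 6 = \left(36 + 29\right) 6 = 65 \cdot 6 = 390$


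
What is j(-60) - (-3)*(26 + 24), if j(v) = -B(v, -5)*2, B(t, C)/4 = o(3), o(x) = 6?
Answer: 102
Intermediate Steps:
B(t, C) = 24 (B(t, C) = 4*6 = 24)
j(v) = -48 (j(v) = -1*24*2 = -24*2 = -48)
j(-60) - (-3)*(26 + 24) = -48 - (-3)*(26 + 24) = -48 - (-3)*50 = -48 - 1*(-150) = -48 + 150 = 102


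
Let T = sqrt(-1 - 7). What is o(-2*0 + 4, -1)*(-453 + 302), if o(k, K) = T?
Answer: -302*I*sqrt(2) ≈ -427.09*I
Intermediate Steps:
T = 2*I*sqrt(2) (T = sqrt(-8) = 2*I*sqrt(2) ≈ 2.8284*I)
o(k, K) = 2*I*sqrt(2)
o(-2*0 + 4, -1)*(-453 + 302) = (2*I*sqrt(2))*(-453 + 302) = (2*I*sqrt(2))*(-151) = -302*I*sqrt(2)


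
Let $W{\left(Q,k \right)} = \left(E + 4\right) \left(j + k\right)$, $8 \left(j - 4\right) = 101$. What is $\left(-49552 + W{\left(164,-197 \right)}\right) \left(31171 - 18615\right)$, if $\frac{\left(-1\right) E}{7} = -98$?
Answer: $-2184878977$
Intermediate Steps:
$j = \frac{133}{8}$ ($j = 4 + \frac{1}{8} \cdot 101 = 4 + \frac{101}{8} = \frac{133}{8} \approx 16.625$)
$E = 686$ ($E = \left(-7\right) \left(-98\right) = 686$)
$W{\left(Q,k \right)} = \frac{45885}{4} + 690 k$ ($W{\left(Q,k \right)} = \left(686 + 4\right) \left(\frac{133}{8} + k\right) = 690 \left(\frac{133}{8} + k\right) = \frac{45885}{4} + 690 k$)
$\left(-49552 + W{\left(164,-197 \right)}\right) \left(31171 - 18615\right) = \left(-49552 + \left(\frac{45885}{4} + 690 \left(-197\right)\right)\right) \left(31171 - 18615\right) = \left(-49552 + \left(\frac{45885}{4} - 135930\right)\right) 12556 = \left(-49552 - \frac{497835}{4}\right) 12556 = \left(- \frac{696043}{4}\right) 12556 = -2184878977$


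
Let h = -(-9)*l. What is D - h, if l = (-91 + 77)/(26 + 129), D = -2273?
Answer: -352189/155 ≈ -2272.2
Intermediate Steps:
l = -14/155 ≈ -0.090323
h = -126/155 (h = -(-9)*(-14)/155 = -1*126/155 = -126/155 ≈ -0.81290)
D - h = -2273 - 1*(-126/155) = -2273 + 126/155 = -352189/155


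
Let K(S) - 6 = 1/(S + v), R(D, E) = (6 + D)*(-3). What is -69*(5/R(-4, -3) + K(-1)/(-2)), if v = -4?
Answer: 1288/5 ≈ 257.60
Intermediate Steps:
R(D, E) = -18 - 3*D
K(S) = 6 + 1/(-4 + S) (K(S) = 6 + 1/(S - 4) = 6 + 1/(-4 + S))
-69*(5/R(-4, -3) + K(-1)/(-2)) = -69*(5/(-18 - 3*(-4)) + ((-23 + 6*(-1))/(-4 - 1))/(-2)) = -69*(5/(-18 + 12) + ((-23 - 6)/(-5))*(-1/2)) = -69*(5/(-6) - 1/5*(-29)*(-1/2)) = -69*(5*(-1/6) + (29/5)*(-1/2)) = -69*(-5/6 - 29/10) = -69*(-56/15) = 1288/5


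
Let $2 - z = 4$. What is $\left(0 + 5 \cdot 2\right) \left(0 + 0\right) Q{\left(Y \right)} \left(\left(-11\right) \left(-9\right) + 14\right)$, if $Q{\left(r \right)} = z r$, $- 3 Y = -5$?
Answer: $0$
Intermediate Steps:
$Y = \frac{5}{3}$ ($Y = \left(- \frac{1}{3}\right) \left(-5\right) = \frac{5}{3} \approx 1.6667$)
$z = -2$ ($z = 2 - 4 = -2$)
$Q{\left(r \right)} = - 2 r$
$\left(0 + 5 \cdot 2\right) \left(0 + 0\right) Q{\left(Y \right)} \left(\left(-11\right) \left(-9\right) + 14\right) = \left(0 + 5 \cdot 2\right) \left(0 + 0\right) \left(\left(-2\right) \frac{5}{3}\right) \left(\left(-11\right) \left(-9\right) + 14\right) = \left(0 + 10\right) 0 \left(- \frac{10}{3}\right) \left(99 + 14\right) = 10 \cdot 0 \cdot 113 = 0 \cdot 113 = 0$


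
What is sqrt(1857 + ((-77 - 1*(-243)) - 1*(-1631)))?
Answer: 3*sqrt(406) ≈ 60.448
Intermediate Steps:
sqrt(1857 + ((-77 - 1*(-243)) - 1*(-1631))) = sqrt(1857 + ((-77 + 243) + 1631)) = sqrt(1857 + (166 + 1631)) = sqrt(1857 + 1797) = sqrt(3654) = 3*sqrt(406)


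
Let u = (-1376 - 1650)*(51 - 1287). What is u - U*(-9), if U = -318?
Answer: 3737274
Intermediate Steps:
u = 3740136 (u = -3026*(-1236) = 3740136)
u - U*(-9) = 3740136 - (-318)*(-9) = 3740136 - 1*2862 = 3740136 - 2862 = 3737274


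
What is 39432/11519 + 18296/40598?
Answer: 905805980/233824181 ≈ 3.8739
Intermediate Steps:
39432/11519 + 18296/40598 = 39432*(1/11519) + 18296*(1/40598) = 39432/11519 + 9148/20299 = 905805980/233824181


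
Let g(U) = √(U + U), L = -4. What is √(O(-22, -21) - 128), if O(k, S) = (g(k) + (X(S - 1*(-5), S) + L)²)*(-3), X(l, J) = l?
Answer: √(-1328 - 6*I*√11) ≈ 0.273 - 36.443*I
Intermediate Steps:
g(U) = √2*√U (g(U) = √(2*U) = √2*√U)
O(k, S) = -3*(1 + S)² - 3*√2*√k (O(k, S) = (√2*√k + ((S - 1*(-5)) - 4)²)*(-3) = (√2*√k + ((S + 5) - 4)²)*(-3) = (√2*√k + ((5 + S) - 4)²)*(-3) = (√2*√k + (1 + S)²)*(-3) = ((1 + S)² + √2*√k)*(-3) = -3*(1 + S)² - 3*√2*√k)
√(O(-22, -21) - 128) = √((-3*(1 - 21)² - 3*√2*√(-22)) - 128) = √((-3*(-20)² - 3*√2*I*√22) - 128) = √((-3*400 - 6*I*√11) - 128) = √((-1200 - 6*I*√11) - 128) = √(-1328 - 6*I*√11)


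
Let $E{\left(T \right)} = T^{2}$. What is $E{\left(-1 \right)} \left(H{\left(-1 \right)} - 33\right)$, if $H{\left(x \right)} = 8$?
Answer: $-25$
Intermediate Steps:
$E{\left(-1 \right)} \left(H{\left(-1 \right)} - 33\right) = \left(-1\right)^{2} \left(8 - 33\right) = 1 \left(8 - 33\right) = 1 \left(-25\right) = -25$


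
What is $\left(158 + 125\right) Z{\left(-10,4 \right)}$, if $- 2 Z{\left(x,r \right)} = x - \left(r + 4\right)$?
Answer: $2547$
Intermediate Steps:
$Z{\left(x,r \right)} = 2 + \frac{r}{2} - \frac{x}{2}$ ($Z{\left(x,r \right)} = - \frac{x - \left(r + 4\right)}{2} = - \frac{x - \left(4 + r\right)}{2} = - \frac{-4 + x - r}{2} = 2 + \frac{r}{2} - \frac{x}{2}$)
$\left(158 + 125\right) Z{\left(-10,4 \right)} = \left(158 + 125\right) \left(2 + \frac{1}{2} \cdot 4 - -5\right) = 283 \left(2 + 2 + 5\right) = 283 \cdot 9 = 2547$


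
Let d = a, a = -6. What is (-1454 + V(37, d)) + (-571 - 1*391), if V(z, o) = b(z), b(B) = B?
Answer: -2379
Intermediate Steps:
d = -6
V(z, o) = z
(-1454 + V(37, d)) + (-571 - 1*391) = (-1454 + 37) + (-571 - 1*391) = -1417 + (-571 - 391) = -1417 - 962 = -2379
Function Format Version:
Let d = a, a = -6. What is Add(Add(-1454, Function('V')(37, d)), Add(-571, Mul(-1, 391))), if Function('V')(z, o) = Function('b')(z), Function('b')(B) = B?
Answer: -2379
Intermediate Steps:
d = -6
Function('V')(z, o) = z
Add(Add(-1454, Function('V')(37, d)), Add(-571, Mul(-1, 391))) = Add(Add(-1454, 37), Add(-571, Mul(-1, 391))) = Add(-1417, Add(-571, -391)) = Add(-1417, -962) = -2379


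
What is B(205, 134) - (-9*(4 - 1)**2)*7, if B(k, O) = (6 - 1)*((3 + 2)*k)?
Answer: 5692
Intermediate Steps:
B(k, O) = 25*k (B(k, O) = 5*(5*k) = 25*k)
B(205, 134) - (-9*(4 - 1)**2)*7 = 25*205 - (-9*(4 - 1)**2)*7 = 5125 - (-9*3**2)*7 = 5125 - (-9*9)*7 = 5125 - (-81)*7 = 5125 - 1*(-567) = 5125 + 567 = 5692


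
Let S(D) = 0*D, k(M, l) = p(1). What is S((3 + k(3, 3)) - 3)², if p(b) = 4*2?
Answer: 0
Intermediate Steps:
p(b) = 8
k(M, l) = 8
S(D) = 0
S((3 + k(3, 3)) - 3)² = 0² = 0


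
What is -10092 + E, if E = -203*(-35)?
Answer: -2987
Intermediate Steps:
E = 7105
-10092 + E = -10092 + 7105 = -2987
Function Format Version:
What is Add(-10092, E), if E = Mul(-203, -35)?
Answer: -2987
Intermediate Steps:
E = 7105
Add(-10092, E) = Add(-10092, 7105) = -2987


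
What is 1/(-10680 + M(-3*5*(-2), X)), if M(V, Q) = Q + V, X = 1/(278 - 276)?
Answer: -2/21299 ≈ -9.3901e-5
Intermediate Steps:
X = ½ (X = 1/2 = ½ ≈ 0.50000)
1/(-10680 + M(-3*5*(-2), X)) = 1/(-10680 + (½ - 3*5*(-2))) = 1/(-10680 + (½ - 15*(-2))) = 1/(-10680 + (½ + 30)) = 1/(-10680 + 61/2) = 1/(-21299/2) = -2/21299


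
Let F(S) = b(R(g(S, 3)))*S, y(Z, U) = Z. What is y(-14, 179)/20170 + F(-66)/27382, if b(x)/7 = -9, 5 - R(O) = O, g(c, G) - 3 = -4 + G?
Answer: 20870878/138073735 ≈ 0.15116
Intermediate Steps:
g(c, G) = -1 + G (g(c, G) = 3 + (-4 + G) = -1 + G)
R(O) = 5 - O
b(x) = -63 (b(x) = 7*(-9) = -63)
F(S) = -63*S
y(-14, 179)/20170 + F(-66)/27382 = -14/20170 - 63*(-66)/27382 = -14*1/20170 + 4158*(1/27382) = -7/10085 + 2079/13691 = 20870878/138073735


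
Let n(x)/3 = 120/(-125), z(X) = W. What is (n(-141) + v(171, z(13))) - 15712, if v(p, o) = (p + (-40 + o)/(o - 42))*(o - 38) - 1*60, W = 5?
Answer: -19840414/925 ≈ -21449.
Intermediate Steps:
z(X) = 5
v(p, o) = -60 + (-38 + o)*(p + (-40 + o)/(-42 + o)) (v(p, o) = (p + (-40 + o)/(-42 + o))*(-38 + o) - 60 = (-38 + o)*(p + (-40 + o)/(-42 + o)) - 60 = -60 + (-38 + o)*(p + (-40 + o)/(-42 + o)))
n(x) = -72/25 (n(x) = 3*(120/(-125)) = 3*(120*(-1/125)) = 3*(-24/25) = -72/25)
(n(-141) + v(171, z(13))) - 15712 = (-72/25 + (4040 + 5² - 138*5 + 1596*171 + 171*5² - 80*5*171)/(-42 + 5)) - 15712 = (-72/25 + (4040 + 25 - 690 + 272916 + 171*25 - 68400)/(-37)) - 15712 = (-72/25 - (4040 + 25 - 690 + 272916 + 4275 - 68400)/37) - 15712 = (-72/25 - 1/37*212166) - 15712 = (-72/25 - 212166/37) - 15712 = -5306814/925 - 15712 = -19840414/925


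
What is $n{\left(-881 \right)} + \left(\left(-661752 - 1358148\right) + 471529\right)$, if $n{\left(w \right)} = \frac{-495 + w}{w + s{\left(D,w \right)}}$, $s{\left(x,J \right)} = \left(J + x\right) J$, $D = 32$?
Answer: $- \frac{72298087189}{46693} \approx -1.5484 \cdot 10^{6}$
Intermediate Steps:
$s{\left(x,J \right)} = J \left(J + x\right)$
$n{\left(w \right)} = \frac{-495 + w}{w + w \left(32 + w\right)}$ ($n{\left(w \right)} = \frac{-495 + w}{w + w \left(w + 32\right)} = \frac{-495 + w}{w + w \left(32 + w\right)}$)
$n{\left(-881 \right)} + \left(\left(-661752 - 1358148\right) + 471529\right) = \frac{-495 - 881}{\left(-881\right) \left(33 - 881\right)} + \left(\left(-661752 - 1358148\right) + 471529\right) = \left(- \frac{1}{881}\right) \frac{1}{-848} \left(-1376\right) + \left(-2019900 + 471529\right) = \left(- \frac{1}{881}\right) \left(- \frac{1}{848}\right) \left(-1376\right) - 1548371 = - \frac{86}{46693} - 1548371 = - \frac{72298087189}{46693}$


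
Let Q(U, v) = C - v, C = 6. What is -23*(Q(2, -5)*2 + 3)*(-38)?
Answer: 21850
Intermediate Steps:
Q(U, v) = 6 - v
-23*(Q(2, -5)*2 + 3)*(-38) = -23*((6 - 1*(-5))*2 + 3)*(-38) = -23*((6 + 5)*2 + 3)*(-38) = -23*(11*2 + 3)*(-38) = -23*(22 + 3)*(-38) = -23*25*(-38) = -575*(-38) = 21850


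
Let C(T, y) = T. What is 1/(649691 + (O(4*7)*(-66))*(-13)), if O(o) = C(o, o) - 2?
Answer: 1/671999 ≈ 1.4881e-6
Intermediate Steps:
O(o) = -2 + o (O(o) = o - 2 = -2 + o)
1/(649691 + (O(4*7)*(-66))*(-13)) = 1/(649691 + ((-2 + 4*7)*(-66))*(-13)) = 1/(649691 + ((-2 + 28)*(-66))*(-13)) = 1/(649691 + (26*(-66))*(-13)) = 1/(649691 - 1716*(-13)) = 1/(649691 + 22308) = 1/671999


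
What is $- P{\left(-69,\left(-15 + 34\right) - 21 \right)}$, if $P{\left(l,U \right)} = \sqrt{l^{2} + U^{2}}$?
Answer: $- \sqrt{4765} \approx -69.029$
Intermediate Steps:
$P{\left(l,U \right)} = \sqrt{U^{2} + l^{2}}$
$- P{\left(-69,\left(-15 + 34\right) - 21 \right)} = - \sqrt{\left(\left(-15 + 34\right) - 21\right)^{2} + \left(-69\right)^{2}} = - \sqrt{\left(19 - 21\right)^{2} + 4761} = - \sqrt{\left(-2\right)^{2} + 4761} = - \sqrt{4 + 4761} = - \sqrt{4765}$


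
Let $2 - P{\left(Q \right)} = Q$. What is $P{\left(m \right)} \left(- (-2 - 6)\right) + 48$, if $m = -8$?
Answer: $128$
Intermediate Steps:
$P{\left(Q \right)} = 2 - Q$
$P{\left(m \right)} \left(- (-2 - 6)\right) + 48 = \left(2 - -8\right) \left(- (-2 - 6)\right) + 48 = \left(2 + 8\right) \left(\left(-1\right) \left(-8\right)\right) + 48 = 10 \cdot 8 + 48 = 80 + 48 = 128$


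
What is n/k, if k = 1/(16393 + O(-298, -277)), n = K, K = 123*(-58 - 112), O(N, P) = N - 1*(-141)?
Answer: -339494760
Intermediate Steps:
O(N, P) = 141 + N (O(N, P) = N + 141 = 141 + N)
K = -20910 (K = 123*(-170) = -20910)
n = -20910
k = 1/16236 (k = 1/(16393 + (141 - 298)) = 1/(16393 - 157) = 1/16236 ≈ 6.1592e-5)
n/k = -20910/1/16236 = -20910*16236 = -339494760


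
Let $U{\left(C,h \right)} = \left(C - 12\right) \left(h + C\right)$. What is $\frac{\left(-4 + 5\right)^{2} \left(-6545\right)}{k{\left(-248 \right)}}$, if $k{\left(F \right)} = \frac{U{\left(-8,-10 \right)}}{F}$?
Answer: $\frac{40579}{9} \approx 4508.8$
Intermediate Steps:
$U{\left(C,h \right)} = \left(-12 + C\right) \left(C + h\right)$
$k{\left(F \right)} = \frac{360}{F}$ ($k{\left(F \right)} = \frac{\left(-8\right)^{2} - -96 - -120 - -80}{F} = \frac{64 + 96 + 120 + 80}{F} = \frac{360}{F}$)
$\frac{\left(-4 + 5\right)^{2} \left(-6545\right)}{k{\left(-248 \right)}} = \frac{\left(-4 + 5\right)^{2} \left(-6545\right)}{360 \frac{1}{-248}} = \frac{1^{2} \left(-6545\right)}{360 \left(- \frac{1}{248}\right)} = \frac{1 \left(-6545\right)}{- \frac{45}{31}} = \left(-6545\right) \left(- \frac{31}{45}\right) = \frac{40579}{9}$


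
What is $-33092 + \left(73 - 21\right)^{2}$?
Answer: $-30388$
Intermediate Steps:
$-33092 + \left(73 - 21\right)^{2} = -33092 + 52^{2} = -33092 + 2704 = -30388$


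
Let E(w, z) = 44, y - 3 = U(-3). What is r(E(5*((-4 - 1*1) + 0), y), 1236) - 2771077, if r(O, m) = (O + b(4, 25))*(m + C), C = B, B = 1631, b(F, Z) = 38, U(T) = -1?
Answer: -2535983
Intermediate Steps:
y = 2 (y = 3 - 1 = 2)
C = 1631
r(O, m) = (38 + O)*(1631 + m) (r(O, m) = (O + 38)*(m + 1631) = (38 + O)*(1631 + m))
r(E(5*((-4 - 1*1) + 0), y), 1236) - 2771077 = (61978 + 38*1236 + 1631*44 + 44*1236) - 2771077 = (61978 + 46968 + 71764 + 54384) - 2771077 = 235094 - 2771077 = -2535983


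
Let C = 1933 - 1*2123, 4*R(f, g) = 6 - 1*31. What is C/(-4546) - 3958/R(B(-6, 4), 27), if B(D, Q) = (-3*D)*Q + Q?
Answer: 35988511/56825 ≈ 633.32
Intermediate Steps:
B(D, Q) = Q - 3*D*Q (B(D, Q) = -3*D*Q + Q = Q - 3*D*Q)
R(f, g) = -25/4 (R(f, g) = (6 - 1*31)/4 = (6 - 31)/4 = (1/4)*(-25) = -25/4)
C = -190 (C = 1933 - 2123 = -190)
C/(-4546) - 3958/R(B(-6, 4), 27) = -190/(-4546) - 3958/(-25/4) = -190*(-1/4546) - 3958*(-4/25) = 95/2273 + 15832/25 = 35988511/56825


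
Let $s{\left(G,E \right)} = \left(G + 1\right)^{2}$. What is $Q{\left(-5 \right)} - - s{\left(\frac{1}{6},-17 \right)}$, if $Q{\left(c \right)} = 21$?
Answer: $\frac{805}{36} \approx 22.361$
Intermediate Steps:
$s{\left(G,E \right)} = \left(1 + G\right)^{2}$
$Q{\left(-5 \right)} - - s{\left(\frac{1}{6},-17 \right)} = 21 - - \left(1 + \frac{1}{6}\right)^{2} = 21 - - \left(\frac{7}{6}\right)^{2} = 21 - \left(-1\right) \frac{49}{36} = 21 - - \frac{49}{36} = 21 + \frac{49}{36} = \frac{805}{36}$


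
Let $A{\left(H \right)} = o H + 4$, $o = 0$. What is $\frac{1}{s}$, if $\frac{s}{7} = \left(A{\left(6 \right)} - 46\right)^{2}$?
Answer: $\frac{1}{12348} \approx 8.0985 \cdot 10^{-5}$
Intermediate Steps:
$A{\left(H \right)} = 4$ ($A{\left(H \right)} = 0 H + 4 = 0 + 4 = 4$)
$s = 12348$ ($s = 7 \left(4 - 46\right)^{2} = 7 \left(-42\right)^{2} = 7 \cdot 1764 = 12348$)
$\frac{1}{s} = \frac{1}{12348}$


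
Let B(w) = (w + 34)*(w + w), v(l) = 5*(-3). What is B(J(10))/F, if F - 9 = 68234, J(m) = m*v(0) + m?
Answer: 4240/9749 ≈ 0.43492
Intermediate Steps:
v(l) = -15
J(m) = -14*m (J(m) = m*(-15) + m = -15*m + m = -14*m)
F = 68243 (F = 9 + 68234 = 68243)
B(w) = 2*w*(34 + w) (B(w) = (34 + w)*(2*w) = 2*w*(34 + w))
B(J(10))/F = (2*(-14*10)*(34 - 14*10))/68243 = (2*(-140)*(34 - 140))*(1/68243) = (2*(-140)*(-106))*(1/68243) = 29680*(1/68243) = 4240/9749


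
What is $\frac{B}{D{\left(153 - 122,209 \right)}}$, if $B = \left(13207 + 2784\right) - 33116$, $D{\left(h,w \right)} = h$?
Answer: $- \frac{17125}{31} \approx -552.42$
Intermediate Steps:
$B = -17125$ ($B = 15991 - 33116 = -17125$)
$\frac{B}{D{\left(153 - 122,209 \right)}} = - \frac{17125}{153 - 122} = - \frac{17125}{31}$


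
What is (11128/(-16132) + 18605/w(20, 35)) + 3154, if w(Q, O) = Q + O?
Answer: 154897093/44363 ≈ 3491.6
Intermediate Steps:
w(Q, O) = O + Q
(11128/(-16132) + 18605/w(20, 35)) + 3154 = (11128/(-16132) + 18605/(35 + 20)) + 3154 = (11128*(-1/16132) + 18605/55) + 3154 = (-2782/4033 + 18605*(1/55)) + 3154 = (-2782/4033 + 3721/11) + 3154 = 14976191/44363 + 3154 = 154897093/44363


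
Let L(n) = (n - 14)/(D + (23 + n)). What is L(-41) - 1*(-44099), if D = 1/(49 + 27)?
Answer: 60287513/1367 ≈ 44102.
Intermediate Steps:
D = 1/76 ≈ 0.013158
L(n) = (-14 + n)/(1749/76 + n) (L(n) = (n - 14)/(1/76 + (23 + n)) = (-14 + n)/(1749/76 + n))
L(-41) - 1*(-44099) = 76*(-14 - 41)/(1749 + 76*(-41)) - 1*(-44099) = 76*(-55)/(1749 - 3116) + 44099 = 76*(-55)/(-1367) + 44099 = 76*(-1/1367)*(-55) + 44099 = 4180/1367 + 44099 = 60287513/1367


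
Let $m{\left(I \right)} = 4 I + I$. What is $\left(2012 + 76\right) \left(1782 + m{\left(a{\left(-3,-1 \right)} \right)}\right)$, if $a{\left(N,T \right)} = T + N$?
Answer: $3679056$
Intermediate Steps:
$a{\left(N,T \right)} = N + T$
$m{\left(I \right)} = 5 I$
$\left(2012 + 76\right) \left(1782 + m{\left(a{\left(-3,-1 \right)} \right)}\right) = \left(2012 + 76\right) \left(1782 + 5 \left(-3 - 1\right)\right) = 2088 \left(1782 + 5 \left(-4\right)\right) = 2088 \left(1782 - 20\right) = 2088 \cdot 1762 = 3679056$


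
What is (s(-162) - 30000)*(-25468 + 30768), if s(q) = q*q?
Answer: -19906800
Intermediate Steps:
s(q) = q²
(s(-162) - 30000)*(-25468 + 30768) = ((-162)² - 30000)*(-25468 + 30768) = (26244 - 30000)*5300 = -3756*5300 = -19906800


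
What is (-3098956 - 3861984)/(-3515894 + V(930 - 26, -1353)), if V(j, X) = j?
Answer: 696094/351499 ≈ 1.9804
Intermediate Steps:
(-3098956 - 3861984)/(-3515894 + V(930 - 26, -1353)) = (-3098956 - 3861984)/(-3515894 + (930 - 26)) = -6960940/(-3515894 + 904) = -6960940/(-3514990) = -6960940*(-1/3514990) = 696094/351499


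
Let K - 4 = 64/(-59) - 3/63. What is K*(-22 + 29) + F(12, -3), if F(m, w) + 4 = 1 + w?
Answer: 2491/177 ≈ 14.073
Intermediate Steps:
F(m, w) = -3 + w (F(m, w) = -4 + (1 + w) = -3 + w)
K = 3553/1239 (K = 4 + (64/(-59) - 3/63) = 4 + (64*(-1/59) - 3*1/63) = 4 + (-64/59 - 1/21) = 4 - 1403/1239 = 3553/1239 ≈ 2.8676)
K*(-22 + 29) + F(12, -3) = 3553*(-22 + 29)/1239 + (-3 - 3) = (3553/1239)*7 - 6 = 3553/177 - 6 = 2491/177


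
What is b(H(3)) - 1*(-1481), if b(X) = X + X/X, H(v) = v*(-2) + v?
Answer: 1479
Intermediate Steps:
H(v) = -v (H(v) = -2*v + v = -v)
b(X) = 1 + X (b(X) = X + 1 = 1 + X)
b(H(3)) - 1*(-1481) = (1 - 1*3) - 1*(-1481) = (1 - 3) + 1481 = -2 + 1481 = 1479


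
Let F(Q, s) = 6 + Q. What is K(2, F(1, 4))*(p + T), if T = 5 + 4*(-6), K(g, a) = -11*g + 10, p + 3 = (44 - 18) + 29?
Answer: -396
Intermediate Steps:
p = 52 (p = -3 + ((44 - 18) + 29) = -3 + (26 + 29) = -3 + 55 = 52)
K(g, a) = 10 - 11*g
T = -19 (T = 5 - 24 = -19)
K(2, F(1, 4))*(p + T) = (10 - 11*2)*(52 - 19) = (10 - 22)*33 = -12*33 = -396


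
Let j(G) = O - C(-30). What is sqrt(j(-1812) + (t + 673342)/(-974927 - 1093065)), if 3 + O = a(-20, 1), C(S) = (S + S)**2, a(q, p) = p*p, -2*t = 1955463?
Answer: I*sqrt(3850912747550911)/1033996 ≈ 60.015*I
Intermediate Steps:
t = -1955463/2 (t = -1/2*1955463 = -1955463/2 ≈ -9.7773e+5)
a(q, p) = p**2
C(S) = 4*S**2 (C(S) = (2*S)**2 = 4*S**2)
O = -2 (O = -3 + 1**2 = -3 + 1 = -2)
j(G) = -3602 (j(G) = -2 - 4*(-30)**2 = -2 - 4*900 = -2 - 1*3600 = -2 - 3600 = -3602)
sqrt(j(-1812) + (t + 673342)/(-974927 - 1093065)) = sqrt(-3602 + (-1955463/2 + 673342)/(-974927 - 1093065)) = sqrt(-3602 - 608779/2/(-2067992)) = sqrt(-3602 - 608779/2*(-1/2067992)) = sqrt(-3602 + 608779/4135984) = sqrt(-14897205589/4135984) = I*sqrt(3850912747550911)/1033996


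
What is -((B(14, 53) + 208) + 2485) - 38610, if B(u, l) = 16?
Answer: -41319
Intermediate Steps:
-((B(14, 53) + 208) + 2485) - 38610 = -((16 + 208) + 2485) - 38610 = -(224 + 2485) - 38610 = -1*2709 - 38610 = -2709 - 38610 = -41319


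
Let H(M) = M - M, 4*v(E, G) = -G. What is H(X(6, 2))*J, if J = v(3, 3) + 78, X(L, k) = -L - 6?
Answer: 0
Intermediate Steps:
v(E, G) = -G/4 (v(E, G) = (-G)/4 = -G/4)
X(L, k) = -6 - L
H(M) = 0
J = 309/4 (J = -¼*3 + 78 = -¾ + 78 = 309/4 ≈ 77.250)
H(X(6, 2))*J = 0*(309/4) = 0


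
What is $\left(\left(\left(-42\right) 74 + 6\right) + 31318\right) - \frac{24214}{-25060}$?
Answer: $\frac{353558587}{12530} \approx 28217.0$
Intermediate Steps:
$\left(\left(\left(-42\right) 74 + 6\right) + 31318\right) - \frac{24214}{-25060} = \left(\left(-3108 + 6\right) + 31318\right) - - \frac{12107}{12530} = \left(-3102 + 31318\right) + \frac{12107}{12530} = 28216 + \frac{12107}{12530} = \frac{353558587}{12530}$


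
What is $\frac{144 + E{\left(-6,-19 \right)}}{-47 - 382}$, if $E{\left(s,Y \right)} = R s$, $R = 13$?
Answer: $- \frac{2}{13} \approx -0.15385$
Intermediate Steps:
$E{\left(s,Y \right)} = 13 s$
$\frac{144 + E{\left(-6,-19 \right)}}{-47 - 382} = \frac{144 + 13 \left(-6\right)}{-47 - 382} = \frac{144 - 78}{-429} = 66 \left(- \frac{1}{429}\right) = - \frac{2}{13}$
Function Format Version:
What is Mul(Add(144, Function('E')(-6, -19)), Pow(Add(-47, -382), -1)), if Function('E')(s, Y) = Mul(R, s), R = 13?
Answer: Rational(-2, 13) ≈ -0.15385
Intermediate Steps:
Function('E')(s, Y) = Mul(13, s)
Mul(Add(144, Function('E')(-6, -19)), Pow(Add(-47, -382), -1)) = Mul(Add(144, Mul(13, -6)), Pow(Add(-47, -382), -1)) = Mul(Add(144, -78), Pow(-429, -1)) = Mul(66, Rational(-1, 429)) = Rational(-2, 13)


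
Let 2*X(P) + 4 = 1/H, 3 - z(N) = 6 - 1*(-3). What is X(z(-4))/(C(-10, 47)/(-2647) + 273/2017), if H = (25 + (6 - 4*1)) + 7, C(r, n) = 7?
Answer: -720764865/48178816 ≈ -14.960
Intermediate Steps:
z(N) = -6 (z(N) = 3 - (6 - 1*(-3)) = 3 - (6 + 3) = 3 - 1*9 = 3 - 9 = -6)
H = 34 (H = (25 + (6 - 4)) + 7 = (25 + 2) + 7 = 27 + 7 = 34)
X(P) = -135/68 (X(P) = -2 + (½)/34 = -2 + (½)*(1/34) = -2 + 1/68 = -135/68)
X(z(-4))/(C(-10, 47)/(-2647) + 273/2017) = -135/(68*(7/(-2647) + 273/2017)) = -135/(68*(7*(-1/2647) + 273*(1/2017))) = -135/(68*(-7/2647 + 273/2017)) = -135/(68*708512/5338999) = -135/68*5338999/708512 = -720764865/48178816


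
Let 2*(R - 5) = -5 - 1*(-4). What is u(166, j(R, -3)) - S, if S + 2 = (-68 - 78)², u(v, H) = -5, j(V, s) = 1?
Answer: -21319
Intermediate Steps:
R = 9/2 (R = 5 + (-5 - 1*(-4))/2 = 5 + (-5 + 4)/2 = 5 + (½)*(-1) = 5 - ½ = 9/2 ≈ 4.5000)
S = 21314 (S = -2 + (-68 - 78)² = -2 + (-146)² = -2 + 21316 = 21314)
u(166, j(R, -3)) - S = -5 - 1*21314 = -5 - 21314 = -21319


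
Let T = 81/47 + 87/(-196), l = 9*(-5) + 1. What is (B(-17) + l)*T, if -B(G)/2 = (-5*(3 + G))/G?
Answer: -1791624/39151 ≈ -45.762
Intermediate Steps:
l = -44 (l = -45 + 1 = -44)
B(G) = -2*(-15 - 5*G)/G (B(G) = -2*(-5*(3 + G))/G = -2*(-15 - 5*G)/G)
T = 11787/9212 (T = 81*(1/47) + 87*(-1/196) = 81/47 - 87/196 = 11787/9212 ≈ 1.2795)
(B(-17) + l)*T = ((10 + 30/(-17)) - 44)*(11787/9212) = ((10 + 30*(-1/17)) - 44)*(11787/9212) = ((10 - 30/17) - 44)*(11787/9212) = (140/17 - 44)*(11787/9212) = -608/17*11787/9212 = -1791624/39151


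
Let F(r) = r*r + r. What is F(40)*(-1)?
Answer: -1640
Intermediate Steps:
F(r) = r + r**2 (F(r) = r**2 + r = r + r**2)
F(40)*(-1) = (40*(1 + 40))*(-1) = (40*41)*(-1) = 1640*(-1) = -1640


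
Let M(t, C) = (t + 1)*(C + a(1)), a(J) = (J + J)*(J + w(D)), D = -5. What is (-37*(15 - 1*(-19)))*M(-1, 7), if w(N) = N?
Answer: 0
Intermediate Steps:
a(J) = 2*J*(-5 + J) (a(J) = (J + J)*(J - 5) = (2*J)*(-5 + J) = 2*J*(-5 + J))
M(t, C) = (1 + t)*(-8 + C) (M(t, C) = (t + 1)*(C + 2*1*(-5 + 1)) = (1 + t)*(C + 2*1*(-4)) = (1 + t)*(C - 8) = (1 + t)*(-8 + C))
(-37*(15 - 1*(-19)))*M(-1, 7) = (-37*(15 - 1*(-19)))*(-8 + 7 - 8*(-1) + 7*(-1)) = (-37*(15 + 19))*(-8 + 7 + 8 - 7) = -37*34*0 = -1258*0 = 0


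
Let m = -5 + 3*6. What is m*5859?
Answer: 76167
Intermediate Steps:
m = 13 (m = -5 + 18 = 13)
m*5859 = 13*5859 = 76167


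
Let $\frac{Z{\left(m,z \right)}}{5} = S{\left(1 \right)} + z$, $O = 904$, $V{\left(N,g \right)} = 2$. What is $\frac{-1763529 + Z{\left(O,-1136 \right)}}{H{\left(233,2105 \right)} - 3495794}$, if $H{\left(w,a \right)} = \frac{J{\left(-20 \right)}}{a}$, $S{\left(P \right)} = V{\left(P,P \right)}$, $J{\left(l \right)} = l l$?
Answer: $\frac{248277593}{490576398} \approx 0.50609$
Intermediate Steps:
$J{\left(l \right)} = l^{2}$
$S{\left(P \right)} = 2$
$Z{\left(m,z \right)} = 10 + 5 z$ ($Z{\left(m,z \right)} = 5 \left(2 + z\right) = 10 + 5 z$)
$H{\left(w,a \right)} = \frac{400}{a}$ ($H{\left(w,a \right)} = \frac{\left(-20\right)^{2}}{a} = \frac{400}{a}$)
$\frac{-1763529 + Z{\left(O,-1136 \right)}}{H{\left(233,2105 \right)} - 3495794} = \frac{-1763529 + \left(10 + 5 \left(-1136\right)\right)}{\frac{400}{2105} - 3495794} = \frac{-1763529 + \left(10 - 5680\right)}{400 \cdot \frac{1}{2105} - 3495794} = \frac{-1763529 - 5670}{\frac{80}{421} - 3495794} = - \frac{1769199}{- \frac{1471729194}{421}} = \left(-1769199\right) \left(- \frac{421}{1471729194}\right) = \frac{248277593}{490576398}$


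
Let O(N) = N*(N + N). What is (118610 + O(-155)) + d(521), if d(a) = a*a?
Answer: 438101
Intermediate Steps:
d(a) = a²
O(N) = 2*N² (O(N) = N*(2*N) = 2*N²)
(118610 + O(-155)) + d(521) = (118610 + 2*(-155)²) + 521² = (118610 + 2*24025) + 271441 = (118610 + 48050) + 271441 = 166660 + 271441 = 438101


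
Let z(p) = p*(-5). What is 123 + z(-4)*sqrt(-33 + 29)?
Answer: 123 + 40*I ≈ 123.0 + 40.0*I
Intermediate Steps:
z(p) = -5*p
123 + z(-4)*sqrt(-33 + 29) = 123 + (-5*(-4))*sqrt(-33 + 29) = 123 + 20*sqrt(-4) = 123 + 20*(2*I) = 123 + 40*I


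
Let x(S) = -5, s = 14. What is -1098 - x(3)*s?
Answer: -1028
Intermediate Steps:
-1098 - x(3)*s = -1098 - (-5)*14 = -1098 - 1*(-70) = -1098 + 70 = -1028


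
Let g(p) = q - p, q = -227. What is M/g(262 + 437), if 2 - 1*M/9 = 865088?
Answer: 3892887/463 ≈ 8408.0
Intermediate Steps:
M = -7785774 (M = 18 - 9*865088 = 18 - 7785792 = -7785774)
g(p) = -227 - p
M/g(262 + 437) = -7785774/(-227 - (262 + 437)) = -7785774/(-227 - 1*699) = -7785774/(-227 - 699) = -7785774/(-926) = -7785774*(-1/926) = 3892887/463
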